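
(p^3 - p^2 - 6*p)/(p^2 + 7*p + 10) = p*(p - 3)/(p + 5)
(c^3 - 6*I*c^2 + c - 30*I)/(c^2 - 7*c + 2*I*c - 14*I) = (c^2 - 8*I*c - 15)/(c - 7)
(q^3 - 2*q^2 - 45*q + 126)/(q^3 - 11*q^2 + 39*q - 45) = (q^2 + q - 42)/(q^2 - 8*q + 15)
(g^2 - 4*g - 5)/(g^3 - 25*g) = (g + 1)/(g*(g + 5))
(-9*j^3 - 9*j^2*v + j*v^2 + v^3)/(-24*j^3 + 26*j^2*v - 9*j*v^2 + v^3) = (3*j^2 + 4*j*v + v^2)/(8*j^2 - 6*j*v + v^2)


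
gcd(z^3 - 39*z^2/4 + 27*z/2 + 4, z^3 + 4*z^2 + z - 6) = 1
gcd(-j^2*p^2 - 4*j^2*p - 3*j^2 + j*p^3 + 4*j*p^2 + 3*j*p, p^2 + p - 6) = p + 3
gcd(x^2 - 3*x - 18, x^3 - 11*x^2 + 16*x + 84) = x - 6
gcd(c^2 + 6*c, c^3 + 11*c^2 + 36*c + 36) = c + 6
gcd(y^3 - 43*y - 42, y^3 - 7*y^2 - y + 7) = y^2 - 6*y - 7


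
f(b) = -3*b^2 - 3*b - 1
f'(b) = -6*b - 3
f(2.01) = -19.15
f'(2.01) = -15.06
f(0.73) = -4.79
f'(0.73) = -7.38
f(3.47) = -47.53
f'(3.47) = -23.82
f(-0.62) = -0.29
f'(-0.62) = 0.72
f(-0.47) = -0.25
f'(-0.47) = -0.18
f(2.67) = -30.40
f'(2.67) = -19.02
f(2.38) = -25.13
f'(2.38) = -17.28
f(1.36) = -10.63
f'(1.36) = -11.16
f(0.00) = -1.00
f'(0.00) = -3.00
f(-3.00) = -19.00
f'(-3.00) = 15.00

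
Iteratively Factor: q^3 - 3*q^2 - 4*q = (q)*(q^2 - 3*q - 4) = q*(q + 1)*(q - 4)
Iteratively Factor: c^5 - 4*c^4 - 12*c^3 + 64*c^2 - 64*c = (c + 4)*(c^4 - 8*c^3 + 20*c^2 - 16*c) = c*(c + 4)*(c^3 - 8*c^2 + 20*c - 16) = c*(c - 2)*(c + 4)*(c^2 - 6*c + 8) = c*(c - 2)^2*(c + 4)*(c - 4)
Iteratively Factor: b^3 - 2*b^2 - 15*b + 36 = (b + 4)*(b^2 - 6*b + 9) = (b - 3)*(b + 4)*(b - 3)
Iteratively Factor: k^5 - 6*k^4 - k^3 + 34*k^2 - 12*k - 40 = (k + 1)*(k^4 - 7*k^3 + 6*k^2 + 28*k - 40) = (k + 1)*(k + 2)*(k^3 - 9*k^2 + 24*k - 20) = (k - 2)*(k + 1)*(k + 2)*(k^2 - 7*k + 10) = (k - 5)*(k - 2)*(k + 1)*(k + 2)*(k - 2)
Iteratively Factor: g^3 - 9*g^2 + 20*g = (g - 4)*(g^2 - 5*g) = g*(g - 4)*(g - 5)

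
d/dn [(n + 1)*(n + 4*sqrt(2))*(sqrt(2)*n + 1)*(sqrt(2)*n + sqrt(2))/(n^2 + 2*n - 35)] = (4*n^5 + 9*sqrt(2)*n^4 + 16*n^4 - 264*n^3 + 36*sqrt(2)*n^3 - 918*sqrt(2)*n^2 - 416*n^2 - 1260*sqrt(2)*n - 716*n - 576 - 315*sqrt(2))/(n^4 + 4*n^3 - 66*n^2 - 140*n + 1225)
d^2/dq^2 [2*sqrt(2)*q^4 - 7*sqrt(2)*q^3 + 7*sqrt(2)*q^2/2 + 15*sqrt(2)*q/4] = sqrt(2)*(24*q^2 - 42*q + 7)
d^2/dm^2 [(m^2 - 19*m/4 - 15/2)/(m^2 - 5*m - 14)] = (m^3 + 78*m^2 - 348*m + 944)/(2*(m^6 - 15*m^5 + 33*m^4 + 295*m^3 - 462*m^2 - 2940*m - 2744))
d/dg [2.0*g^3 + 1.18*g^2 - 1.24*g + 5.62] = 6.0*g^2 + 2.36*g - 1.24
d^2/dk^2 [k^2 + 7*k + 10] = 2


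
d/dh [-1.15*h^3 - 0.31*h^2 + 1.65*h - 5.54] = -3.45*h^2 - 0.62*h + 1.65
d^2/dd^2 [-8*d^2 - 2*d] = -16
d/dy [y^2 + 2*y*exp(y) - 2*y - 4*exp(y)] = 2*y*exp(y) + 2*y - 2*exp(y) - 2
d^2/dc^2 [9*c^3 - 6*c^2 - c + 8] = 54*c - 12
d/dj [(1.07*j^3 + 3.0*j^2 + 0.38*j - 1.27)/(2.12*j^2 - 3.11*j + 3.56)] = (2.2684*j^4 - 6.6554*j^3 + 1.292*j^2 + 26.7448*j - 2.5969)/(4.4944*j^4 - 13.1864*j^3 + 24.7665*j^2 - 22.1432*j + 12.6736)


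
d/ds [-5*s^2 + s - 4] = 1 - 10*s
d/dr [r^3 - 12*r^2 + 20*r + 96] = 3*r^2 - 24*r + 20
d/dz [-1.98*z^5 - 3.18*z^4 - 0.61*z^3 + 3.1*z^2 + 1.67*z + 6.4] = -9.9*z^4 - 12.72*z^3 - 1.83*z^2 + 6.2*z + 1.67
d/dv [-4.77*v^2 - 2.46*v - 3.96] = -9.54*v - 2.46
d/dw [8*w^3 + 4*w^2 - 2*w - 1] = 24*w^2 + 8*w - 2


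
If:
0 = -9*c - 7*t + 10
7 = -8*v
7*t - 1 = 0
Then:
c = 1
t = 1/7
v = -7/8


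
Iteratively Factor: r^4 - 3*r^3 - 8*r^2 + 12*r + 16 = (r + 1)*(r^3 - 4*r^2 - 4*r + 16) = (r - 2)*(r + 1)*(r^2 - 2*r - 8) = (r - 2)*(r + 1)*(r + 2)*(r - 4)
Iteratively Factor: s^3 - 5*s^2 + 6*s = (s - 2)*(s^2 - 3*s) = (s - 3)*(s - 2)*(s)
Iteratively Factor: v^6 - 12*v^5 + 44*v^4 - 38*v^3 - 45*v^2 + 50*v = (v - 5)*(v^5 - 7*v^4 + 9*v^3 + 7*v^2 - 10*v) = (v - 5)^2*(v^4 - 2*v^3 - v^2 + 2*v) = (v - 5)^2*(v - 1)*(v^3 - v^2 - 2*v) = (v - 5)^2*(v - 2)*(v - 1)*(v^2 + v) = v*(v - 5)^2*(v - 2)*(v - 1)*(v + 1)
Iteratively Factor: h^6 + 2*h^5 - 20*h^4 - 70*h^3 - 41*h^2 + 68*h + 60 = (h + 3)*(h^5 - h^4 - 17*h^3 - 19*h^2 + 16*h + 20) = (h + 1)*(h + 3)*(h^4 - 2*h^3 - 15*h^2 - 4*h + 20) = (h - 1)*(h + 1)*(h + 3)*(h^3 - h^2 - 16*h - 20) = (h - 1)*(h + 1)*(h + 2)*(h + 3)*(h^2 - 3*h - 10) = (h - 5)*(h - 1)*(h + 1)*(h + 2)*(h + 3)*(h + 2)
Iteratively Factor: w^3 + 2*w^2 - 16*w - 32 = (w + 2)*(w^2 - 16) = (w - 4)*(w + 2)*(w + 4)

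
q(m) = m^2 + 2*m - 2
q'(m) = 2*m + 2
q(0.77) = 0.13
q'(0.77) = 3.54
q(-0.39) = -2.63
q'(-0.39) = 1.22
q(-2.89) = 0.57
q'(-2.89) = -3.78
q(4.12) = 23.21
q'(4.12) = 10.24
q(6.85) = 58.62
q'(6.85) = 15.70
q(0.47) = -0.84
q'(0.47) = 2.94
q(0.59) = -0.47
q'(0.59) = 3.18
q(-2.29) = -1.34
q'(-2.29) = -2.58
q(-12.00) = 118.00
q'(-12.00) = -22.00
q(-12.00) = 118.00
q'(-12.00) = -22.00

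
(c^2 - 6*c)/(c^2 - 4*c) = (c - 6)/(c - 4)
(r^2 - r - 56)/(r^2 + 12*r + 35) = (r - 8)/(r + 5)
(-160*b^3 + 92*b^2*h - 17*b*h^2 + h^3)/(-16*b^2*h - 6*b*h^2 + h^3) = (20*b^2 - 9*b*h + h^2)/(h*(2*b + h))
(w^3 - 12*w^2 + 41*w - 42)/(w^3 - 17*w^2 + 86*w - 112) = (w - 3)/(w - 8)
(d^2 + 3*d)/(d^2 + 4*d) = (d + 3)/(d + 4)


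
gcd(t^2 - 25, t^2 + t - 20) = t + 5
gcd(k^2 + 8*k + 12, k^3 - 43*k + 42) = 1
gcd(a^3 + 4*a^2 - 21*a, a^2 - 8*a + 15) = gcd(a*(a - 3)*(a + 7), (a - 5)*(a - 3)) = a - 3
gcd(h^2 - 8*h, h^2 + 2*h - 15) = 1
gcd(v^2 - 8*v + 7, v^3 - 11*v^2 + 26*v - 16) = v - 1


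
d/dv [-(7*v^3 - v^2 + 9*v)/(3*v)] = 1/3 - 14*v/3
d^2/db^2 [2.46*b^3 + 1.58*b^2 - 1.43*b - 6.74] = 14.76*b + 3.16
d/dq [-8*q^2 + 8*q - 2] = 8 - 16*q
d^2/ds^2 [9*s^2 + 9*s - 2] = 18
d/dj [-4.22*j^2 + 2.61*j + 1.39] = 2.61 - 8.44*j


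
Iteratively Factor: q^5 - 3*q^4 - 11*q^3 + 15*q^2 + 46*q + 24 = (q + 1)*(q^4 - 4*q^3 - 7*q^2 + 22*q + 24) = (q - 4)*(q + 1)*(q^3 - 7*q - 6) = (q - 4)*(q + 1)*(q + 2)*(q^2 - 2*q - 3) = (q - 4)*(q - 3)*(q + 1)*(q + 2)*(q + 1)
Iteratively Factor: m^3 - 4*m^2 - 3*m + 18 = (m - 3)*(m^2 - m - 6) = (m - 3)^2*(m + 2)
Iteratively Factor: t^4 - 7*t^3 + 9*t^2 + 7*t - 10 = (t - 2)*(t^3 - 5*t^2 - t + 5) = (t - 2)*(t - 1)*(t^2 - 4*t - 5) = (t - 5)*(t - 2)*(t - 1)*(t + 1)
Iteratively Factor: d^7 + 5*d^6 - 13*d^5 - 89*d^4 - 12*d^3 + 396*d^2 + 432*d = (d + 2)*(d^6 + 3*d^5 - 19*d^4 - 51*d^3 + 90*d^2 + 216*d) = (d + 2)*(d + 3)*(d^5 - 19*d^3 + 6*d^2 + 72*d) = (d + 2)^2*(d + 3)*(d^4 - 2*d^3 - 15*d^2 + 36*d) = (d + 2)^2*(d + 3)*(d + 4)*(d^3 - 6*d^2 + 9*d) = (d - 3)*(d + 2)^2*(d + 3)*(d + 4)*(d^2 - 3*d) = (d - 3)^2*(d + 2)^2*(d + 3)*(d + 4)*(d)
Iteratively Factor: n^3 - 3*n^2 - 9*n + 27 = (n - 3)*(n^2 - 9) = (n - 3)*(n + 3)*(n - 3)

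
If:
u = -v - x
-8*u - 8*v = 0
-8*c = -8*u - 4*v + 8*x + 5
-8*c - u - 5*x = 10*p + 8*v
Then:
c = -v/2 - 5/8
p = 1/2 - 3*v/10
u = -v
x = 0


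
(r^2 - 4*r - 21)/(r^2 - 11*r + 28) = (r + 3)/(r - 4)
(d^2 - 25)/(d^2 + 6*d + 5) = (d - 5)/(d + 1)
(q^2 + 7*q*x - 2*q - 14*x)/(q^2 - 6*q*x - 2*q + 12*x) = (-q - 7*x)/(-q + 6*x)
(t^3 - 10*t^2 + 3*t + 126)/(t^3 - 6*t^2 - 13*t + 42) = (t - 6)/(t - 2)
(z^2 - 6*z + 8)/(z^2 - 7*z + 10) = (z - 4)/(z - 5)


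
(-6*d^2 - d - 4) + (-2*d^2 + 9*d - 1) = -8*d^2 + 8*d - 5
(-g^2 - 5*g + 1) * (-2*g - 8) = 2*g^3 + 18*g^2 + 38*g - 8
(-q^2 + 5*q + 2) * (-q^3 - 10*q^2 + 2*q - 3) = q^5 + 5*q^4 - 54*q^3 - 7*q^2 - 11*q - 6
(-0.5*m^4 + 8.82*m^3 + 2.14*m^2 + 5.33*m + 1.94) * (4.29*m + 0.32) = -2.145*m^5 + 37.6778*m^4 + 12.003*m^3 + 23.5505*m^2 + 10.0282*m + 0.6208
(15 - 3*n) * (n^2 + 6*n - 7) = -3*n^3 - 3*n^2 + 111*n - 105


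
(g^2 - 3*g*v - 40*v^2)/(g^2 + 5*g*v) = (g - 8*v)/g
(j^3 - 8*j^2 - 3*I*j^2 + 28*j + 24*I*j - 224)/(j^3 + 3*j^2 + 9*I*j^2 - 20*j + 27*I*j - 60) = (j^2 - j*(8 + 7*I) + 56*I)/(j^2 + j*(3 + 5*I) + 15*I)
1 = 1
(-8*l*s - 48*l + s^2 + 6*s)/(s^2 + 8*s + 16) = (-8*l*s - 48*l + s^2 + 6*s)/(s^2 + 8*s + 16)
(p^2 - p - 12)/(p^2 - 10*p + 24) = (p + 3)/(p - 6)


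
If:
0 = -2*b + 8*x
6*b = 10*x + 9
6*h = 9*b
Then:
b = 18/7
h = 27/7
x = 9/14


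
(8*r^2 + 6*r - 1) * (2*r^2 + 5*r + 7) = 16*r^4 + 52*r^3 + 84*r^2 + 37*r - 7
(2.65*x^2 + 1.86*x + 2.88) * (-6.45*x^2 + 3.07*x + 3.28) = -17.0925*x^4 - 3.8615*x^3 - 4.1738*x^2 + 14.9424*x + 9.4464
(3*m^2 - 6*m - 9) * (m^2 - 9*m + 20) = 3*m^4 - 33*m^3 + 105*m^2 - 39*m - 180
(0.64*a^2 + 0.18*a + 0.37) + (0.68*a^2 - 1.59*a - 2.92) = 1.32*a^2 - 1.41*a - 2.55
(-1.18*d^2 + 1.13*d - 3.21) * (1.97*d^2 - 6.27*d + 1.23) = -2.3246*d^4 + 9.6247*d^3 - 14.8602*d^2 + 21.5166*d - 3.9483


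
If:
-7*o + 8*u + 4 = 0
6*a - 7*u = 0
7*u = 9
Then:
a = 3/2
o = 100/49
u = 9/7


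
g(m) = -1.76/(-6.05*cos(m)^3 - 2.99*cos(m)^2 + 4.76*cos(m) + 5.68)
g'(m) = -1.76*(-18.15*sin(m)*cos(m)^2 - 5.98*sin(m)*cos(m) + 4.76*sin(m))/(-6.05*cos(m)^3 - 2.99*cos(m)^2 + 4.76*cos(m) + 5.68)^2 = (31.944*cos(m)^2 + 10.5248*cos(m) - 8.3776)*sin(m)/(6.05*cos(m)^3 + 2.99*cos(m)^2 - 4.76*cos(m) - 5.68)^2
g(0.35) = -0.70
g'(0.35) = 1.63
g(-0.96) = -0.28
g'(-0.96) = -0.17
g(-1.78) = -0.38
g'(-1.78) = 0.42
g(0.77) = -0.33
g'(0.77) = 0.39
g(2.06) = -0.52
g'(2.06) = -0.48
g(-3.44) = -0.48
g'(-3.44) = 0.23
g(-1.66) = -0.34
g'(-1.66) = 0.33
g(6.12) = -1.06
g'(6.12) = -1.97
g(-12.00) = -0.45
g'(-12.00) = 0.81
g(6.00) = -0.82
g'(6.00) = -1.91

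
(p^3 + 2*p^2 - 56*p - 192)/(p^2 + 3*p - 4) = (p^2 - 2*p - 48)/(p - 1)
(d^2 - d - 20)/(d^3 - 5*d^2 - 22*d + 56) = (d - 5)/(d^2 - 9*d + 14)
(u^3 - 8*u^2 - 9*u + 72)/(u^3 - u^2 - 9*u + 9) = (u - 8)/(u - 1)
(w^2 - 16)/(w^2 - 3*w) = (w^2 - 16)/(w*(w - 3))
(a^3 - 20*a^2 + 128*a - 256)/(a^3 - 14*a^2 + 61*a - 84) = (a^2 - 16*a + 64)/(a^2 - 10*a + 21)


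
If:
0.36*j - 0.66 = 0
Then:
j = 1.83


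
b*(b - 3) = b^2 - 3*b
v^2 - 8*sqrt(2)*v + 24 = (v - 6*sqrt(2))*(v - 2*sqrt(2))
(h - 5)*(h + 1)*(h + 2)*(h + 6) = h^4 + 4*h^3 - 25*h^2 - 88*h - 60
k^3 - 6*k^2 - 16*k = k*(k - 8)*(k + 2)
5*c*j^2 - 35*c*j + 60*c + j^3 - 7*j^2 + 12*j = (5*c + j)*(j - 4)*(j - 3)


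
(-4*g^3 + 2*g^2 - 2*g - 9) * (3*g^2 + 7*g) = -12*g^5 - 22*g^4 + 8*g^3 - 41*g^2 - 63*g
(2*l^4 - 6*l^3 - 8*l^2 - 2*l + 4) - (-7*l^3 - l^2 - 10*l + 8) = 2*l^4 + l^3 - 7*l^2 + 8*l - 4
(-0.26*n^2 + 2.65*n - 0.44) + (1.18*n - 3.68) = -0.26*n^2 + 3.83*n - 4.12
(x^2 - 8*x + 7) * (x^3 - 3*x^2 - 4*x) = x^5 - 11*x^4 + 27*x^3 + 11*x^2 - 28*x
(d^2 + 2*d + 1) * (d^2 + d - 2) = d^4 + 3*d^3 + d^2 - 3*d - 2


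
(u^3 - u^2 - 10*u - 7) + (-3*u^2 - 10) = u^3 - 4*u^2 - 10*u - 17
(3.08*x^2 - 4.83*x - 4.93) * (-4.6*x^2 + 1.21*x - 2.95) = -14.168*x^4 + 25.9448*x^3 + 7.7477*x^2 + 8.2832*x + 14.5435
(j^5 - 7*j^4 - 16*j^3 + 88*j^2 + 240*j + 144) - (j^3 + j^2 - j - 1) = j^5 - 7*j^4 - 17*j^3 + 87*j^2 + 241*j + 145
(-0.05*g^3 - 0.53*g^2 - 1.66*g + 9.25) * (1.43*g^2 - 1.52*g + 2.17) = -0.0715*g^5 - 0.6819*g^4 - 1.6767*g^3 + 14.6006*g^2 - 17.6622*g + 20.0725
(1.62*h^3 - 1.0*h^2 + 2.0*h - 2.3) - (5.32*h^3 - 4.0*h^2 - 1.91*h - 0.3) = -3.7*h^3 + 3.0*h^2 + 3.91*h - 2.0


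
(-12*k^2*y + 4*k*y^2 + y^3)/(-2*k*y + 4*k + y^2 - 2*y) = y*(6*k + y)/(y - 2)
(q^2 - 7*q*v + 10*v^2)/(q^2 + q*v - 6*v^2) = (q - 5*v)/(q + 3*v)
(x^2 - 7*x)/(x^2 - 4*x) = (x - 7)/(x - 4)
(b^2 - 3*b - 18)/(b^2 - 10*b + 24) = (b + 3)/(b - 4)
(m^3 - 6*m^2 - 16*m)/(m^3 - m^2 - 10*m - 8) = m*(m - 8)/(m^2 - 3*m - 4)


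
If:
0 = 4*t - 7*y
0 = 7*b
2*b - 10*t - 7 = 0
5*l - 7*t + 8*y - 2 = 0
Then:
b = 0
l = 3/50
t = -7/10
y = -2/5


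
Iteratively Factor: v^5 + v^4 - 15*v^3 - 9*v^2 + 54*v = (v + 3)*(v^4 - 2*v^3 - 9*v^2 + 18*v) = (v + 3)^2*(v^3 - 5*v^2 + 6*v) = (v - 2)*(v + 3)^2*(v^2 - 3*v) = v*(v - 2)*(v + 3)^2*(v - 3)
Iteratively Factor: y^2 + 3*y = (y + 3)*(y)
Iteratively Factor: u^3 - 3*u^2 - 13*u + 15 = (u - 5)*(u^2 + 2*u - 3) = (u - 5)*(u - 1)*(u + 3)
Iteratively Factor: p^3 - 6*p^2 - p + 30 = (p - 3)*(p^2 - 3*p - 10) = (p - 5)*(p - 3)*(p + 2)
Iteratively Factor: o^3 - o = (o - 1)*(o^2 + o) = (o - 1)*(o + 1)*(o)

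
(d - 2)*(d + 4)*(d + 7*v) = d^3 + 7*d^2*v + 2*d^2 + 14*d*v - 8*d - 56*v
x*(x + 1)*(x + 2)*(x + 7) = x^4 + 10*x^3 + 23*x^2 + 14*x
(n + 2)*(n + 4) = n^2 + 6*n + 8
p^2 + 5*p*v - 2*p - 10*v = (p - 2)*(p + 5*v)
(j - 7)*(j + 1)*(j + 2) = j^3 - 4*j^2 - 19*j - 14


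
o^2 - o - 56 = (o - 8)*(o + 7)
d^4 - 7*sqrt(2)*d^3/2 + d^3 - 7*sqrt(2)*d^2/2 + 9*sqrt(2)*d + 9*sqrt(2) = (d + 1)*(d - 3*sqrt(2))*(d - 3*sqrt(2)/2)*(d + sqrt(2))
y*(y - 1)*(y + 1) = y^3 - y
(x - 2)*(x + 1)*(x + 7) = x^3 + 6*x^2 - 9*x - 14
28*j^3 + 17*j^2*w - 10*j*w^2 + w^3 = (-7*j + w)*(-4*j + w)*(j + w)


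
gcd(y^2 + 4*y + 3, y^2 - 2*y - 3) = y + 1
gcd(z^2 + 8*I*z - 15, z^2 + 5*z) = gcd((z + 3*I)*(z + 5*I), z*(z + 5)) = 1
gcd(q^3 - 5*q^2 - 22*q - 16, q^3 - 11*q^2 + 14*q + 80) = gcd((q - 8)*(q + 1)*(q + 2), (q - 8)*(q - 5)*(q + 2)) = q^2 - 6*q - 16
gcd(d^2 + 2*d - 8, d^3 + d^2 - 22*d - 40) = d + 4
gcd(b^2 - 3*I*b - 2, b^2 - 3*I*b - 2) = b^2 - 3*I*b - 2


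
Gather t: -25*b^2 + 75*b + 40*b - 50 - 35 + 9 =-25*b^2 + 115*b - 76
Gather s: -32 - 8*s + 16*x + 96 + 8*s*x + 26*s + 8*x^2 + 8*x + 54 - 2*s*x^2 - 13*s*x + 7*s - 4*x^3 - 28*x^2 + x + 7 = s*(-2*x^2 - 5*x + 25) - 4*x^3 - 20*x^2 + 25*x + 125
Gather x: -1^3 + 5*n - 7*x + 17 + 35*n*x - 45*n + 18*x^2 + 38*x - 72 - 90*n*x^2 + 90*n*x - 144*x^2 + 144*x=-40*n + x^2*(-90*n - 126) + x*(125*n + 175) - 56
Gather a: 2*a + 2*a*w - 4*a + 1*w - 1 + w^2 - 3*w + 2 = a*(2*w - 2) + w^2 - 2*w + 1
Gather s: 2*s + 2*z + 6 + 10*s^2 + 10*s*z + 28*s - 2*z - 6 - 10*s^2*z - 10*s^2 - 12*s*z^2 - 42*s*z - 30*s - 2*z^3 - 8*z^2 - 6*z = -10*s^2*z + s*(-12*z^2 - 32*z) - 2*z^3 - 8*z^2 - 6*z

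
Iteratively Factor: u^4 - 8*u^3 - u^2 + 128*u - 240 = (u - 5)*(u^3 - 3*u^2 - 16*u + 48) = (u - 5)*(u - 4)*(u^2 + u - 12) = (u - 5)*(u - 4)*(u - 3)*(u + 4)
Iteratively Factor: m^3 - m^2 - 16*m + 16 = (m - 4)*(m^2 + 3*m - 4) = (m - 4)*(m + 4)*(m - 1)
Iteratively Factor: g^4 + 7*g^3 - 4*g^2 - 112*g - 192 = (g - 4)*(g^3 + 11*g^2 + 40*g + 48) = (g - 4)*(g + 4)*(g^2 + 7*g + 12) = (g - 4)*(g + 4)^2*(g + 3)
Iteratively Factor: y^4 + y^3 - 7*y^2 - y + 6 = (y - 1)*(y^3 + 2*y^2 - 5*y - 6) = (y - 2)*(y - 1)*(y^2 + 4*y + 3) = (y - 2)*(y - 1)*(y + 3)*(y + 1)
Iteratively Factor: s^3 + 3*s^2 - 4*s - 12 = (s + 3)*(s^2 - 4) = (s - 2)*(s + 3)*(s + 2)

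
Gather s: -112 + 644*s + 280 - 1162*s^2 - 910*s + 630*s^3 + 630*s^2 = 630*s^3 - 532*s^2 - 266*s + 168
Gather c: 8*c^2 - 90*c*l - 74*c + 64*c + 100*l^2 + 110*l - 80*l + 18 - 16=8*c^2 + c*(-90*l - 10) + 100*l^2 + 30*l + 2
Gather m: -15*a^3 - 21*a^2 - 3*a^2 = -15*a^3 - 24*a^2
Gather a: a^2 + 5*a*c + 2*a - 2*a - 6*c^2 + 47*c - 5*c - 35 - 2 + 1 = a^2 + 5*a*c - 6*c^2 + 42*c - 36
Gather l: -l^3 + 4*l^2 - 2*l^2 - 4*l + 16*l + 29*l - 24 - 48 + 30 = -l^3 + 2*l^2 + 41*l - 42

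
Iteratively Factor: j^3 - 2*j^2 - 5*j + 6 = (j - 1)*(j^2 - j - 6) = (j - 3)*(j - 1)*(j + 2)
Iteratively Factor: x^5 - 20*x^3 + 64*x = (x)*(x^4 - 20*x^2 + 64) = x*(x + 2)*(x^3 - 2*x^2 - 16*x + 32) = x*(x - 2)*(x + 2)*(x^2 - 16) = x*(x - 2)*(x + 2)*(x + 4)*(x - 4)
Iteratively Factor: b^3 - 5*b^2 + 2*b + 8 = (b + 1)*(b^2 - 6*b + 8) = (b - 2)*(b + 1)*(b - 4)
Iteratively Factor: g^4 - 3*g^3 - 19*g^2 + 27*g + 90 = (g + 3)*(g^3 - 6*g^2 - g + 30) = (g - 5)*(g + 3)*(g^2 - g - 6) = (g - 5)*(g + 2)*(g + 3)*(g - 3)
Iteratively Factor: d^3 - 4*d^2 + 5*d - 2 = (d - 1)*(d^2 - 3*d + 2) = (d - 2)*(d - 1)*(d - 1)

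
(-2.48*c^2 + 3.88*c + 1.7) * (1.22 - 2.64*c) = 6.5472*c^3 - 13.2688*c^2 + 0.2456*c + 2.074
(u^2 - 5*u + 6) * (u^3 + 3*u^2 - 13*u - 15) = u^5 - 2*u^4 - 22*u^3 + 68*u^2 - 3*u - 90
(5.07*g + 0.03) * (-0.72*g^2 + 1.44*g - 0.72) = -3.6504*g^3 + 7.2792*g^2 - 3.6072*g - 0.0216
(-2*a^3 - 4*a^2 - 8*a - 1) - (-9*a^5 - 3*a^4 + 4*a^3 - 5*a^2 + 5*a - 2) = 9*a^5 + 3*a^4 - 6*a^3 + a^2 - 13*a + 1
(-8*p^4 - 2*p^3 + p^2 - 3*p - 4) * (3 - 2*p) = 16*p^5 - 20*p^4 - 8*p^3 + 9*p^2 - p - 12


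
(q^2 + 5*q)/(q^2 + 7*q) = (q + 5)/(q + 7)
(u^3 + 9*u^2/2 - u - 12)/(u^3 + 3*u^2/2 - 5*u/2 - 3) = (u + 4)/(u + 1)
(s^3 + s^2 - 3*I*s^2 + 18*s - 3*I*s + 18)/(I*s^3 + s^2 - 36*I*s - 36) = (s^3 + s^2 - 3*I*s^2 + 18*s - 3*I*s + 18)/(I*s^3 + s^2 - 36*I*s - 36)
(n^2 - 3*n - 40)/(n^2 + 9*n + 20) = (n - 8)/(n + 4)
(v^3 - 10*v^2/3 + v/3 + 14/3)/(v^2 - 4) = (3*v^2 - 4*v - 7)/(3*(v + 2))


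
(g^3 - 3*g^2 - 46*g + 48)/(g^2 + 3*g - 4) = (g^2 - 2*g - 48)/(g + 4)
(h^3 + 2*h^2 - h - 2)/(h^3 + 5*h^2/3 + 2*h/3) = 3*(h^2 + h - 2)/(h*(3*h + 2))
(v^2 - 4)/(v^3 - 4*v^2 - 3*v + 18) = (v - 2)/(v^2 - 6*v + 9)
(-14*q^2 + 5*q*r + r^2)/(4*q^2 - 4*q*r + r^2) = (-7*q - r)/(2*q - r)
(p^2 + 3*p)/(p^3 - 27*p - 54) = p/(p^2 - 3*p - 18)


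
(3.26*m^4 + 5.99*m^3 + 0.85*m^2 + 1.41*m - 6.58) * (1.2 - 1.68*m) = -5.4768*m^5 - 6.1512*m^4 + 5.76*m^3 - 1.3488*m^2 + 12.7464*m - 7.896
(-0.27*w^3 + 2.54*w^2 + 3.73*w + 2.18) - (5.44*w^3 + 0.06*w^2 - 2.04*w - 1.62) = -5.71*w^3 + 2.48*w^2 + 5.77*w + 3.8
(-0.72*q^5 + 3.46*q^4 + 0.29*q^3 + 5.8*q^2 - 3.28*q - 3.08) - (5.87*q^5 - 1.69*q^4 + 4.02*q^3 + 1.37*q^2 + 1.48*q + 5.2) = -6.59*q^5 + 5.15*q^4 - 3.73*q^3 + 4.43*q^2 - 4.76*q - 8.28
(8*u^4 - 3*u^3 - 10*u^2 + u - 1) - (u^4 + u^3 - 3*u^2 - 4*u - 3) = 7*u^4 - 4*u^3 - 7*u^2 + 5*u + 2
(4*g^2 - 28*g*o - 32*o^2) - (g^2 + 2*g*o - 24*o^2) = 3*g^2 - 30*g*o - 8*o^2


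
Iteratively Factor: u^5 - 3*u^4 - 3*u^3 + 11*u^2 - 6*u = (u - 1)*(u^4 - 2*u^3 - 5*u^2 + 6*u) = (u - 1)*(u + 2)*(u^3 - 4*u^2 + 3*u) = u*(u - 1)*(u + 2)*(u^2 - 4*u + 3) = u*(u - 3)*(u - 1)*(u + 2)*(u - 1)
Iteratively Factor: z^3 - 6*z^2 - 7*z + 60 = (z + 3)*(z^2 - 9*z + 20) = (z - 4)*(z + 3)*(z - 5)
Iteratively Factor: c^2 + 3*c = (c + 3)*(c)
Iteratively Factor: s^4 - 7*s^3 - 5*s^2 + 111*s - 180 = (s + 4)*(s^3 - 11*s^2 + 39*s - 45) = (s - 3)*(s + 4)*(s^2 - 8*s + 15) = (s - 5)*(s - 3)*(s + 4)*(s - 3)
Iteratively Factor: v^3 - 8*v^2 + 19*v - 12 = (v - 3)*(v^2 - 5*v + 4) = (v - 3)*(v - 1)*(v - 4)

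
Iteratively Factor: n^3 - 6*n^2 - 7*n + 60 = (n - 5)*(n^2 - n - 12) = (n - 5)*(n + 3)*(n - 4)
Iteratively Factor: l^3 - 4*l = (l + 2)*(l^2 - 2*l) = (l - 2)*(l + 2)*(l)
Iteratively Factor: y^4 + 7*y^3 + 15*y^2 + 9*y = (y)*(y^3 + 7*y^2 + 15*y + 9) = y*(y + 3)*(y^2 + 4*y + 3) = y*(y + 3)^2*(y + 1)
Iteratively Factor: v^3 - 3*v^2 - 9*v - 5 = (v + 1)*(v^2 - 4*v - 5) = (v + 1)^2*(v - 5)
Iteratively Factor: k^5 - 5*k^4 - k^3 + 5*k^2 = (k - 5)*(k^4 - k^2) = (k - 5)*(k - 1)*(k^3 + k^2) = k*(k - 5)*(k - 1)*(k^2 + k) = k^2*(k - 5)*(k - 1)*(k + 1)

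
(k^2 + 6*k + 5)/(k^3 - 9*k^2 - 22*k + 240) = (k + 1)/(k^2 - 14*k + 48)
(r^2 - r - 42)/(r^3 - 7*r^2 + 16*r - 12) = (r^2 - r - 42)/(r^3 - 7*r^2 + 16*r - 12)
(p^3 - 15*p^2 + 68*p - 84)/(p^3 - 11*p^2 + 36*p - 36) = (p - 7)/(p - 3)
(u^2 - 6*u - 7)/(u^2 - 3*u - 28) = (u + 1)/(u + 4)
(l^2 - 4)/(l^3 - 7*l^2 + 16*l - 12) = (l + 2)/(l^2 - 5*l + 6)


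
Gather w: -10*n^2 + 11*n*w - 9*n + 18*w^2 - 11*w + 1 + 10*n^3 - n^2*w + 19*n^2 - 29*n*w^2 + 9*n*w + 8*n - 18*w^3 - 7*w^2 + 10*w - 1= 10*n^3 + 9*n^2 - n - 18*w^3 + w^2*(11 - 29*n) + w*(-n^2 + 20*n - 1)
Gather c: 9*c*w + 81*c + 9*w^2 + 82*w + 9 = c*(9*w + 81) + 9*w^2 + 82*w + 9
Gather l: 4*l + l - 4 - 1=5*l - 5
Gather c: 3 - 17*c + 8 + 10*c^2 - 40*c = 10*c^2 - 57*c + 11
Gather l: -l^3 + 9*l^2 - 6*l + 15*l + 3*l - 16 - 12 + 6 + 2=-l^3 + 9*l^2 + 12*l - 20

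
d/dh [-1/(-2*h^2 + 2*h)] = (1/2 - h)/(h^2*(h - 1)^2)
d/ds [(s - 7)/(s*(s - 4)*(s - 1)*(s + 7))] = (-3*s^4 + 24*s^3 + 73*s^2 - 434*s + 196)/(s^2*(s^6 + 4*s^5 - 58*s^4 - 68*s^3 + 1073*s^2 - 1736*s + 784))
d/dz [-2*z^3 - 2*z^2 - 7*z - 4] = -6*z^2 - 4*z - 7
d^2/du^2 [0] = 0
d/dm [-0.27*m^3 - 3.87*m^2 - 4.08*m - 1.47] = -0.81*m^2 - 7.74*m - 4.08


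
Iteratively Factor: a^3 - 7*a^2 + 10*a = (a)*(a^2 - 7*a + 10) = a*(a - 2)*(a - 5)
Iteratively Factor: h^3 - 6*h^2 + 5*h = (h - 5)*(h^2 - h) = (h - 5)*(h - 1)*(h)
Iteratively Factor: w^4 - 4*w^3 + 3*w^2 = (w)*(w^3 - 4*w^2 + 3*w) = w*(w - 3)*(w^2 - w) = w*(w - 3)*(w - 1)*(w)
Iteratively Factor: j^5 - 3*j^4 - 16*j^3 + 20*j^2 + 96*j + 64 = (j + 1)*(j^4 - 4*j^3 - 12*j^2 + 32*j + 64) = (j - 4)*(j + 1)*(j^3 - 12*j - 16) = (j - 4)*(j + 1)*(j + 2)*(j^2 - 2*j - 8) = (j - 4)^2*(j + 1)*(j + 2)*(j + 2)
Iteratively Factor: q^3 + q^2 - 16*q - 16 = (q + 4)*(q^2 - 3*q - 4) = (q - 4)*(q + 4)*(q + 1)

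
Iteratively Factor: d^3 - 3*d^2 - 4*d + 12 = (d + 2)*(d^2 - 5*d + 6) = (d - 2)*(d + 2)*(d - 3)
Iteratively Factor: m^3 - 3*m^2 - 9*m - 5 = (m + 1)*(m^2 - 4*m - 5) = (m + 1)^2*(m - 5)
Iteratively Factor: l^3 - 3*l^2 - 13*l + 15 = (l - 1)*(l^2 - 2*l - 15) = (l - 1)*(l + 3)*(l - 5)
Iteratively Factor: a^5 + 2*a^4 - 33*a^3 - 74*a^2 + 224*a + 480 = (a - 5)*(a^4 + 7*a^3 + 2*a^2 - 64*a - 96) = (a - 5)*(a - 3)*(a^3 + 10*a^2 + 32*a + 32) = (a - 5)*(a - 3)*(a + 2)*(a^2 + 8*a + 16) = (a - 5)*(a - 3)*(a + 2)*(a + 4)*(a + 4)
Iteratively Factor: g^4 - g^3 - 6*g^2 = (g + 2)*(g^3 - 3*g^2) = g*(g + 2)*(g^2 - 3*g) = g^2*(g + 2)*(g - 3)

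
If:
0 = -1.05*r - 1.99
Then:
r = -1.90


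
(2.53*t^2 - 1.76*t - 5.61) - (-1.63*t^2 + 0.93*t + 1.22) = 4.16*t^2 - 2.69*t - 6.83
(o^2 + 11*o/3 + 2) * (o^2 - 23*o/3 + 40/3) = o^4 - 4*o^3 - 115*o^2/9 + 302*o/9 + 80/3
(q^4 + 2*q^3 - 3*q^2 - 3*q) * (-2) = -2*q^4 - 4*q^3 + 6*q^2 + 6*q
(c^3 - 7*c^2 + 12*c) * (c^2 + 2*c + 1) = c^5 - 5*c^4 - c^3 + 17*c^2 + 12*c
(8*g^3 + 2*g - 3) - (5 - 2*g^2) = 8*g^3 + 2*g^2 + 2*g - 8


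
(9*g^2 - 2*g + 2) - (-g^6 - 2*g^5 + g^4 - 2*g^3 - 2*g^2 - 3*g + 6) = g^6 + 2*g^5 - g^4 + 2*g^3 + 11*g^2 + g - 4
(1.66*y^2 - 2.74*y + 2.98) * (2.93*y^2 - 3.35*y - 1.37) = 4.8638*y^4 - 13.5892*y^3 + 15.6362*y^2 - 6.2292*y - 4.0826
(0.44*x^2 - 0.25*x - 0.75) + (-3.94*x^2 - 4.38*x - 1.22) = -3.5*x^2 - 4.63*x - 1.97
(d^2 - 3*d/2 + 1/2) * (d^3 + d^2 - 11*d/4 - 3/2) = d^5 - d^4/2 - 15*d^3/4 + 25*d^2/8 + 7*d/8 - 3/4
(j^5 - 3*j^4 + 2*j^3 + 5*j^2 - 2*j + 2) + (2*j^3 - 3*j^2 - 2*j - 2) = j^5 - 3*j^4 + 4*j^3 + 2*j^2 - 4*j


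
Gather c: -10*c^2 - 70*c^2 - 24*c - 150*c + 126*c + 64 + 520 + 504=-80*c^2 - 48*c + 1088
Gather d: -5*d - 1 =-5*d - 1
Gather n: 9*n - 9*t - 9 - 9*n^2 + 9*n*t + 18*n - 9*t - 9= -9*n^2 + n*(9*t + 27) - 18*t - 18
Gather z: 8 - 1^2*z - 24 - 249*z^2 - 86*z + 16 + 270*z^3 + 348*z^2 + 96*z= 270*z^3 + 99*z^2 + 9*z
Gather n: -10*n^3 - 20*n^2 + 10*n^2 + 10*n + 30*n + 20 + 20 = -10*n^3 - 10*n^2 + 40*n + 40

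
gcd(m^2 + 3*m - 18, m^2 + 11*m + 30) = m + 6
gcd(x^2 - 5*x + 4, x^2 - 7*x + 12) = x - 4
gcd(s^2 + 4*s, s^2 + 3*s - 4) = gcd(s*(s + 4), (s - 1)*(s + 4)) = s + 4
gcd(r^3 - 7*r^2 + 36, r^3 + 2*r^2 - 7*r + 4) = 1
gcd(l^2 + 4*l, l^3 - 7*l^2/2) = l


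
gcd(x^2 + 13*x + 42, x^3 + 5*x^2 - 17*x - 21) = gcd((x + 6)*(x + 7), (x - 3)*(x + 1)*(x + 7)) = x + 7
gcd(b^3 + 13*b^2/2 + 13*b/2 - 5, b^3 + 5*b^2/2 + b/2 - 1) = b^2 + 3*b/2 - 1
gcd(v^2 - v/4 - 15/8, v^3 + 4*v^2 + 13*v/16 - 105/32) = v + 5/4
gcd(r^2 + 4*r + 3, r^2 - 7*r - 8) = r + 1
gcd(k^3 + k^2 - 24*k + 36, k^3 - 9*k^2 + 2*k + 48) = k - 3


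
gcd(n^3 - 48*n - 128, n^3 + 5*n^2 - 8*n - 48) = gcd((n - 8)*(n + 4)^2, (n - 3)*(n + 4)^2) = n^2 + 8*n + 16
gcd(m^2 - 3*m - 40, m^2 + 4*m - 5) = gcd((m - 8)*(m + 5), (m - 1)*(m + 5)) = m + 5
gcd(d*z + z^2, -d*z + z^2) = z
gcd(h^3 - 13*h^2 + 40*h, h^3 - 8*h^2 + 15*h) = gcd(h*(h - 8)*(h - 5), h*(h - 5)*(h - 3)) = h^2 - 5*h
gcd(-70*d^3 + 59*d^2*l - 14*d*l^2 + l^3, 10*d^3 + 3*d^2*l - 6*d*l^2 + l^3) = 10*d^2 - 7*d*l + l^2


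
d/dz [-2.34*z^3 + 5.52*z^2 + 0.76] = z*(11.04 - 7.02*z)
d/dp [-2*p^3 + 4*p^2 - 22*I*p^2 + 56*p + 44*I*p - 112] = -6*p^2 + p*(8 - 44*I) + 56 + 44*I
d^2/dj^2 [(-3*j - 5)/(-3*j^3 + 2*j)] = 2*(81*j^5 + 270*j^4 + 18*j^3 - 90*j^2 + 20)/(j^3*(27*j^6 - 54*j^4 + 36*j^2 - 8))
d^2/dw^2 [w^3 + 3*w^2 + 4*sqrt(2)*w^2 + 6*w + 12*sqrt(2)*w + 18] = 6*w + 6 + 8*sqrt(2)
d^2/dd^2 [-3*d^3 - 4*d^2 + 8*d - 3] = -18*d - 8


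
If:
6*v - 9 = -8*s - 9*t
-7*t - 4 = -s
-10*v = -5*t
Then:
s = 111/68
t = -23/68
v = -23/136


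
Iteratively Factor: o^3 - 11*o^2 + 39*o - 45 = (o - 3)*(o^2 - 8*o + 15) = (o - 3)^2*(o - 5)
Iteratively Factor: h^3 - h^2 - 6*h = (h + 2)*(h^2 - 3*h) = (h - 3)*(h + 2)*(h)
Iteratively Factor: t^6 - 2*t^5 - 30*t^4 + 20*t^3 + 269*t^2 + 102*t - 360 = (t + 2)*(t^5 - 4*t^4 - 22*t^3 + 64*t^2 + 141*t - 180) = (t - 5)*(t + 2)*(t^4 + t^3 - 17*t^2 - 21*t + 36) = (t - 5)*(t - 1)*(t + 2)*(t^3 + 2*t^2 - 15*t - 36) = (t - 5)*(t - 4)*(t - 1)*(t + 2)*(t^2 + 6*t + 9) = (t - 5)*(t - 4)*(t - 1)*(t + 2)*(t + 3)*(t + 3)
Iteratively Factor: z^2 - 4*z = (z - 4)*(z)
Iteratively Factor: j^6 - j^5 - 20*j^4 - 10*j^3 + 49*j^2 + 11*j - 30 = (j - 1)*(j^5 - 20*j^3 - 30*j^2 + 19*j + 30) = (j - 1)*(j + 3)*(j^4 - 3*j^3 - 11*j^2 + 3*j + 10) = (j - 1)*(j + 1)*(j + 3)*(j^3 - 4*j^2 - 7*j + 10) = (j - 5)*(j - 1)*(j + 1)*(j + 3)*(j^2 + j - 2) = (j - 5)*(j - 1)^2*(j + 1)*(j + 3)*(j + 2)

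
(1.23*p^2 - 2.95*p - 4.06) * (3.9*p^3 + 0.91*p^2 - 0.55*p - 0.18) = 4.797*p^5 - 10.3857*p^4 - 19.195*p^3 - 2.2935*p^2 + 2.764*p + 0.7308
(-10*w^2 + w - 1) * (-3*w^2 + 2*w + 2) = 30*w^4 - 23*w^3 - 15*w^2 - 2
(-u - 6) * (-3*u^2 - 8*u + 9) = 3*u^3 + 26*u^2 + 39*u - 54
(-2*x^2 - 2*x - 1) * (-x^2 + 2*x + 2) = 2*x^4 - 2*x^3 - 7*x^2 - 6*x - 2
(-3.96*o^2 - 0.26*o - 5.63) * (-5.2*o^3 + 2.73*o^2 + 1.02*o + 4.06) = 20.592*o^5 - 9.4588*o^4 + 24.527*o^3 - 31.7127*o^2 - 6.7982*o - 22.8578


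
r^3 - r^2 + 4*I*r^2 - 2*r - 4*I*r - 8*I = (r - 2)*(r + 1)*(r + 4*I)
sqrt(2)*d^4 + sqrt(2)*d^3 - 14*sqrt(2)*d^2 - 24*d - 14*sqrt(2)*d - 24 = (d - 3*sqrt(2))*(d + sqrt(2))*(d + 2*sqrt(2))*(sqrt(2)*d + sqrt(2))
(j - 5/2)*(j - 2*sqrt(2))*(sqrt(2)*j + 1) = sqrt(2)*j^3 - 5*sqrt(2)*j^2/2 - 3*j^2 - 2*sqrt(2)*j + 15*j/2 + 5*sqrt(2)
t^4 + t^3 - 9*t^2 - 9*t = t*(t - 3)*(t + 1)*(t + 3)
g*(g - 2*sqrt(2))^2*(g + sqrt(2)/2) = g^4 - 7*sqrt(2)*g^3/2 + 4*g^2 + 4*sqrt(2)*g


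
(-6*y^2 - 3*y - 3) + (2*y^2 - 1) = -4*y^2 - 3*y - 4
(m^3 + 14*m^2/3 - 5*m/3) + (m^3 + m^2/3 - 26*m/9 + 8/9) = 2*m^3 + 5*m^2 - 41*m/9 + 8/9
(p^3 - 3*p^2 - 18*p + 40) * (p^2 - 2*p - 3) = p^5 - 5*p^4 - 15*p^3 + 85*p^2 - 26*p - 120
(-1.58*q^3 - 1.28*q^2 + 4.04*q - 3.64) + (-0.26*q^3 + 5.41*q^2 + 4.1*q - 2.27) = -1.84*q^3 + 4.13*q^2 + 8.14*q - 5.91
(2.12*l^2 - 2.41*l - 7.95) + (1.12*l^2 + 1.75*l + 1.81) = 3.24*l^2 - 0.66*l - 6.14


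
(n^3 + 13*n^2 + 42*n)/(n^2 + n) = (n^2 + 13*n + 42)/(n + 1)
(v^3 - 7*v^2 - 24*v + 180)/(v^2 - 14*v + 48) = (v^2 - v - 30)/(v - 8)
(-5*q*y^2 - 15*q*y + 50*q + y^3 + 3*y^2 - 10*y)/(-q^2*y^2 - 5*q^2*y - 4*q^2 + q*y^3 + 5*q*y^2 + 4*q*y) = (5*q*y^2 + 15*q*y - 50*q - y^3 - 3*y^2 + 10*y)/(q*(q*y^2 + 5*q*y + 4*q - y^3 - 5*y^2 - 4*y))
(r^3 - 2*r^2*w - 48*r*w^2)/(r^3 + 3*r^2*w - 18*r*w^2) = (r - 8*w)/(r - 3*w)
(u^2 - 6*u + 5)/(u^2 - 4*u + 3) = (u - 5)/(u - 3)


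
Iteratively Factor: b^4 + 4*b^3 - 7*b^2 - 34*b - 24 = (b + 2)*(b^3 + 2*b^2 - 11*b - 12) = (b + 1)*(b + 2)*(b^2 + b - 12) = (b - 3)*(b + 1)*(b + 2)*(b + 4)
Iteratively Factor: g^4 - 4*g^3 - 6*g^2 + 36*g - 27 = (g - 3)*(g^3 - g^2 - 9*g + 9) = (g - 3)^2*(g^2 + 2*g - 3) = (g - 3)^2*(g + 3)*(g - 1)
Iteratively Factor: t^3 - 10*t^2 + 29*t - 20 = (t - 1)*(t^2 - 9*t + 20) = (t - 4)*(t - 1)*(t - 5)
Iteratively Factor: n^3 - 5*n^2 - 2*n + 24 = (n - 4)*(n^2 - n - 6) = (n - 4)*(n + 2)*(n - 3)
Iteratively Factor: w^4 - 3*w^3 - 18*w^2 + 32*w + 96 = (w + 2)*(w^3 - 5*w^2 - 8*w + 48) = (w + 2)*(w + 3)*(w^2 - 8*w + 16) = (w - 4)*(w + 2)*(w + 3)*(w - 4)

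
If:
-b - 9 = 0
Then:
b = -9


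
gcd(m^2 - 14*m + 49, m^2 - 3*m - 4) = 1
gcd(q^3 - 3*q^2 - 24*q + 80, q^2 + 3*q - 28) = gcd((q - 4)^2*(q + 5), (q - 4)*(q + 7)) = q - 4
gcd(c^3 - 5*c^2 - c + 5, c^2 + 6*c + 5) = c + 1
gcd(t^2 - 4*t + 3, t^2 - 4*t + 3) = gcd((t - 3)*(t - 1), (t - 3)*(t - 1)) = t^2 - 4*t + 3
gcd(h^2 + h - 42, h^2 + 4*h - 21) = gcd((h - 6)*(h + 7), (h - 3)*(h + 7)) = h + 7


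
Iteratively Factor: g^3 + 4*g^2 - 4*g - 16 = (g + 4)*(g^2 - 4) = (g - 2)*(g + 4)*(g + 2)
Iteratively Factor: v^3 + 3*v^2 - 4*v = (v + 4)*(v^2 - v) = (v - 1)*(v + 4)*(v)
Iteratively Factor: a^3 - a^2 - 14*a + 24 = (a - 2)*(a^2 + a - 12) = (a - 3)*(a - 2)*(a + 4)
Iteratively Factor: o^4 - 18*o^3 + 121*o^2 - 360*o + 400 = (o - 5)*(o^3 - 13*o^2 + 56*o - 80) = (o - 5)*(o - 4)*(o^2 - 9*o + 20) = (o - 5)*(o - 4)^2*(o - 5)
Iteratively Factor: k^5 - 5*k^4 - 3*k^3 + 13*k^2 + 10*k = (k - 2)*(k^4 - 3*k^3 - 9*k^2 - 5*k) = (k - 5)*(k - 2)*(k^3 + 2*k^2 + k) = (k - 5)*(k - 2)*(k + 1)*(k^2 + k) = (k - 5)*(k - 2)*(k + 1)^2*(k)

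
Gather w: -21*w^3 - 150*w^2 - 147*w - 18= -21*w^3 - 150*w^2 - 147*w - 18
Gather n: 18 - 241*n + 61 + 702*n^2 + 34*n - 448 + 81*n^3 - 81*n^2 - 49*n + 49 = 81*n^3 + 621*n^2 - 256*n - 320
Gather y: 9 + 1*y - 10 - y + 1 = 0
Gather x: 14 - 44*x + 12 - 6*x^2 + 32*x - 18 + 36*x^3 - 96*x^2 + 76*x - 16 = 36*x^3 - 102*x^2 + 64*x - 8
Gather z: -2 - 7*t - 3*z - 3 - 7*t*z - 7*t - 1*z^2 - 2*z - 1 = -14*t - z^2 + z*(-7*t - 5) - 6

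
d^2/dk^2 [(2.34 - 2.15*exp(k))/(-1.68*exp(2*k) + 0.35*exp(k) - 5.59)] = (6.06816*exp(4*k) - 25.153464*exp(3*k) - 117.01872*exp(2*k) + 91.821457*exp(k) + 62.605205)*exp(k)/(4.741632*exp(6*k) - 2.96352*exp(5*k) + 47.949048*exp(4*k) - 19.764395*exp(3*k) + 159.544749*exp(2*k) - 32.810505*exp(k) + 174.676879)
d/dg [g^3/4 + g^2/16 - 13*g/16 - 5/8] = 3*g^2/4 + g/8 - 13/16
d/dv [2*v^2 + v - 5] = 4*v + 1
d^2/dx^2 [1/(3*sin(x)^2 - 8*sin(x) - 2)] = 2*(18*sin(x)^4 - 36*sin(x)^3 + 17*sin(x)^2 + 64*sin(x) - 70)/(-3*sin(x)^2 + 8*sin(x) + 2)^3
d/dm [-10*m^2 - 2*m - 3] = -20*m - 2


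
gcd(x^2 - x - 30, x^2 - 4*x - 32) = 1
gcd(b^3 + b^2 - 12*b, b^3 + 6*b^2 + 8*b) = b^2 + 4*b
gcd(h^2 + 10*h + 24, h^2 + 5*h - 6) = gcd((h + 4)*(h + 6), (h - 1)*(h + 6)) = h + 6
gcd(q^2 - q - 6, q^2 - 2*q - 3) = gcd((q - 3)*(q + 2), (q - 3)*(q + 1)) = q - 3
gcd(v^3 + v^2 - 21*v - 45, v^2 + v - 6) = v + 3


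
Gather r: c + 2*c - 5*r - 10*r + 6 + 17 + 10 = 3*c - 15*r + 33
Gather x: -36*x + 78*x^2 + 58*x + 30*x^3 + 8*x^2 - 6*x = 30*x^3 + 86*x^2 + 16*x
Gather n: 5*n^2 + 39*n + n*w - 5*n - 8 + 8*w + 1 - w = 5*n^2 + n*(w + 34) + 7*w - 7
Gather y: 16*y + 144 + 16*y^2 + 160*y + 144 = 16*y^2 + 176*y + 288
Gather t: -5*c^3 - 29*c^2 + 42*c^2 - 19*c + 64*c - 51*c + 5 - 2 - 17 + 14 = -5*c^3 + 13*c^2 - 6*c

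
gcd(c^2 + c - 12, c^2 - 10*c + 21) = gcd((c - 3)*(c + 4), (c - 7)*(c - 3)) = c - 3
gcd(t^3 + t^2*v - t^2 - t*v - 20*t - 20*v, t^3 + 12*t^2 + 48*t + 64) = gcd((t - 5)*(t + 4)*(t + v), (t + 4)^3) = t + 4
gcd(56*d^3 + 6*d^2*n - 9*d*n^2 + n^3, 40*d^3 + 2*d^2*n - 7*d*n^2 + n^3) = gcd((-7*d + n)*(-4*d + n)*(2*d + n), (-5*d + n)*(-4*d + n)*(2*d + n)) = 8*d^2 + 2*d*n - n^2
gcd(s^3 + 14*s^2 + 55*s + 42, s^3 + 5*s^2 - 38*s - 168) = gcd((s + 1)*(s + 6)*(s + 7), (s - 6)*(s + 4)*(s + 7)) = s + 7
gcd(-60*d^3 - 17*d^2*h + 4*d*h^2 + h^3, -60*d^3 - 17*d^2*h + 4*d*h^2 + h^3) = 60*d^3 + 17*d^2*h - 4*d*h^2 - h^3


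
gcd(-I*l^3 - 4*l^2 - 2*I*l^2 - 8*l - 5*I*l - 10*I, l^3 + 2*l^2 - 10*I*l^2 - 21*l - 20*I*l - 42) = l + 2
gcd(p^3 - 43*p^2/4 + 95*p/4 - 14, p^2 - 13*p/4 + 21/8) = p - 7/4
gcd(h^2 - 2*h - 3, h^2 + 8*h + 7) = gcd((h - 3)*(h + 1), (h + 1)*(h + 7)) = h + 1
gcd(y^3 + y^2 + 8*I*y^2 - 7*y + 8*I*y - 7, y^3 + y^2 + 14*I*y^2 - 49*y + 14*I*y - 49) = y^2 + y*(1 + 7*I) + 7*I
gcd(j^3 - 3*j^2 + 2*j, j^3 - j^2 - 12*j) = j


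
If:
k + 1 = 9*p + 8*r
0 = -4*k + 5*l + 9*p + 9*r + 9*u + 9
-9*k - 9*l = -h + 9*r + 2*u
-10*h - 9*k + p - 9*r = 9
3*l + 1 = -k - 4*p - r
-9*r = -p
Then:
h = -85707/55609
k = 39621/55609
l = -44940/55609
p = 9630/55609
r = 1070/55609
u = -23733/55609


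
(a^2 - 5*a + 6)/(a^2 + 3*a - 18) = (a - 2)/(a + 6)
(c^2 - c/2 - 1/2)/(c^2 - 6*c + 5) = (c + 1/2)/(c - 5)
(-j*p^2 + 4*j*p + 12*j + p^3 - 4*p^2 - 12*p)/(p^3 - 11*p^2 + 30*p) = (-j*p - 2*j + p^2 + 2*p)/(p*(p - 5))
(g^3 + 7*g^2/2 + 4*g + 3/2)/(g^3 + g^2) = 1 + 5/(2*g) + 3/(2*g^2)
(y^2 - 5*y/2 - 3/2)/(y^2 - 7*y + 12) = (y + 1/2)/(y - 4)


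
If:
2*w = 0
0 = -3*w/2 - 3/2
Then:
No Solution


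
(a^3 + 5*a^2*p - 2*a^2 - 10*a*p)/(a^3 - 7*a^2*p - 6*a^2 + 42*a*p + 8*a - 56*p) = a*(-a - 5*p)/(-a^2 + 7*a*p + 4*a - 28*p)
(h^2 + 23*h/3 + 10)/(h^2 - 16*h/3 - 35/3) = (h + 6)/(h - 7)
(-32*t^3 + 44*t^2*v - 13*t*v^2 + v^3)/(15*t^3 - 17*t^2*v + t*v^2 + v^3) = (-32*t^2 + 12*t*v - v^2)/(15*t^2 - 2*t*v - v^2)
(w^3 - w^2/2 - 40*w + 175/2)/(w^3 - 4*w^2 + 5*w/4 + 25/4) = 2*(w^2 + 2*w - 35)/(2*w^2 - 3*w - 5)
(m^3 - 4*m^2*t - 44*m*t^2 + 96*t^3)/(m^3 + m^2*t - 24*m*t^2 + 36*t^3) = (-m + 8*t)/(-m + 3*t)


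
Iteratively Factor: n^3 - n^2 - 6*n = (n - 3)*(n^2 + 2*n) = n*(n - 3)*(n + 2)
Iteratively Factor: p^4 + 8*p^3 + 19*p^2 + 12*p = (p)*(p^3 + 8*p^2 + 19*p + 12) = p*(p + 3)*(p^2 + 5*p + 4) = p*(p + 1)*(p + 3)*(p + 4)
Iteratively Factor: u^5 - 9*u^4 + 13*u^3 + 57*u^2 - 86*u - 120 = (u - 4)*(u^4 - 5*u^3 - 7*u^2 + 29*u + 30) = (u - 4)*(u - 3)*(u^3 - 2*u^2 - 13*u - 10) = (u - 4)*(u - 3)*(u + 2)*(u^2 - 4*u - 5) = (u - 4)*(u - 3)*(u + 1)*(u + 2)*(u - 5)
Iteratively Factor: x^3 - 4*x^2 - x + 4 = (x - 1)*(x^2 - 3*x - 4) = (x - 1)*(x + 1)*(x - 4)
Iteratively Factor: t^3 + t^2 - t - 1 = (t - 1)*(t^2 + 2*t + 1) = (t - 1)*(t + 1)*(t + 1)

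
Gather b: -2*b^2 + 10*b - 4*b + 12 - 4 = -2*b^2 + 6*b + 8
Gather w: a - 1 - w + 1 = a - w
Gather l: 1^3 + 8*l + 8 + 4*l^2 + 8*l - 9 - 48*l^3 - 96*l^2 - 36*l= -48*l^3 - 92*l^2 - 20*l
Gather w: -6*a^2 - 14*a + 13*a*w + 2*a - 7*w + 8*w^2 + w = -6*a^2 - 12*a + 8*w^2 + w*(13*a - 6)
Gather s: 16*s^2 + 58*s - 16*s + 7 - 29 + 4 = 16*s^2 + 42*s - 18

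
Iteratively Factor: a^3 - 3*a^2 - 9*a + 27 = (a - 3)*(a^2 - 9) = (a - 3)^2*(a + 3)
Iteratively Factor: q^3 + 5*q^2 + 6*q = (q)*(q^2 + 5*q + 6) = q*(q + 2)*(q + 3)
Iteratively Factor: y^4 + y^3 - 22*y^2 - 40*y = (y)*(y^3 + y^2 - 22*y - 40) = y*(y + 2)*(y^2 - y - 20) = y*(y + 2)*(y + 4)*(y - 5)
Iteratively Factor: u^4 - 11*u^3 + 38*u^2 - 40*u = (u - 2)*(u^3 - 9*u^2 + 20*u) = (u - 5)*(u - 2)*(u^2 - 4*u) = u*(u - 5)*(u - 2)*(u - 4)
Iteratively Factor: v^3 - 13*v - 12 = (v + 3)*(v^2 - 3*v - 4) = (v + 1)*(v + 3)*(v - 4)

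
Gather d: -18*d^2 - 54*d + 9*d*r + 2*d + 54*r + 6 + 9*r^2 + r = -18*d^2 + d*(9*r - 52) + 9*r^2 + 55*r + 6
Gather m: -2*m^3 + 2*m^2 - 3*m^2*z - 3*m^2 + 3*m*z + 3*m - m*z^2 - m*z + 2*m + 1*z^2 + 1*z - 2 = -2*m^3 + m^2*(-3*z - 1) + m*(-z^2 + 2*z + 5) + z^2 + z - 2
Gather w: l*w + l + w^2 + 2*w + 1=l + w^2 + w*(l + 2) + 1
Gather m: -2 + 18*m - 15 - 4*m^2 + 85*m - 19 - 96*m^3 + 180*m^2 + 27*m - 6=-96*m^3 + 176*m^2 + 130*m - 42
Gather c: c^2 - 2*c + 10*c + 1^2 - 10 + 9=c^2 + 8*c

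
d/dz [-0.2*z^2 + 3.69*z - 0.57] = 3.69 - 0.4*z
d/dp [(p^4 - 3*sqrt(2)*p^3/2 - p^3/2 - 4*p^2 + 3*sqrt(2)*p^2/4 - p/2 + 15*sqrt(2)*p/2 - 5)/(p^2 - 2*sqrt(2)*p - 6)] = (4*p^5 - 15*sqrt(2)*p^4 - p^4 - 24*p^3 + 4*sqrt(2)*p^3 + 13*p^2 + 55*sqrt(2)*p^2 - 18*sqrt(2)*p + 116*p - 110*sqrt(2) + 6)/(2*(p^4 - 4*sqrt(2)*p^3 - 4*p^2 + 24*sqrt(2)*p + 36))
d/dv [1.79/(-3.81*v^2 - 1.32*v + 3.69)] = (13.6398*v + 2.3628)/(3.81*v^2 + 1.32*v - 3.69)^2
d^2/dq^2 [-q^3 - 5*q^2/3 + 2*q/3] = -6*q - 10/3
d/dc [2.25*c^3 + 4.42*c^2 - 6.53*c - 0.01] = 6.75*c^2 + 8.84*c - 6.53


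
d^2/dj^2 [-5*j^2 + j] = -10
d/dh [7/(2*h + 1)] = -14/(2*h + 1)^2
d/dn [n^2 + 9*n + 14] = 2*n + 9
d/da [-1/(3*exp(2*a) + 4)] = 6*exp(2*a)/(3*exp(2*a) + 4)^2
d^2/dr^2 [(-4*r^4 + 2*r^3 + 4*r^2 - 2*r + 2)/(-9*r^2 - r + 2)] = 4*(162*r^6 + 54*r^5 - 102*r^4 + 48*r^3 - 297*r^2 + 15*r - 25)/(729*r^6 + 243*r^5 - 459*r^4 - 107*r^3 + 102*r^2 + 12*r - 8)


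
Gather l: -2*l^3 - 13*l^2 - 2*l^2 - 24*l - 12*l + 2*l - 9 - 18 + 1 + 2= -2*l^3 - 15*l^2 - 34*l - 24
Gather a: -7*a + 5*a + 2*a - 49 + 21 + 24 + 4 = 0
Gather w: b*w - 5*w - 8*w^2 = -8*w^2 + w*(b - 5)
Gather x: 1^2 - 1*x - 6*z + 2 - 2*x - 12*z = -3*x - 18*z + 3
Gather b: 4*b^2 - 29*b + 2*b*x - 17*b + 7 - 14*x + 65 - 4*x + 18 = 4*b^2 + b*(2*x - 46) - 18*x + 90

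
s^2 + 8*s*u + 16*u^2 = (s + 4*u)^2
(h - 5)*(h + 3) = h^2 - 2*h - 15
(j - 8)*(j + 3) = j^2 - 5*j - 24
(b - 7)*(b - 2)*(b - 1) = b^3 - 10*b^2 + 23*b - 14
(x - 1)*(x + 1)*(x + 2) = x^3 + 2*x^2 - x - 2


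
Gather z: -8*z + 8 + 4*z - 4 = 4 - 4*z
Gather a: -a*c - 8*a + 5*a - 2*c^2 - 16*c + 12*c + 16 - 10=a*(-c - 3) - 2*c^2 - 4*c + 6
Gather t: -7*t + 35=35 - 7*t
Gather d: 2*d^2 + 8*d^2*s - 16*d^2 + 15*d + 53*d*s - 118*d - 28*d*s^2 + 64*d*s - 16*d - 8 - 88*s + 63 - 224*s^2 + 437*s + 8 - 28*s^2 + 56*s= d^2*(8*s - 14) + d*(-28*s^2 + 117*s - 119) - 252*s^2 + 405*s + 63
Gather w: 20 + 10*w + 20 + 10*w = 20*w + 40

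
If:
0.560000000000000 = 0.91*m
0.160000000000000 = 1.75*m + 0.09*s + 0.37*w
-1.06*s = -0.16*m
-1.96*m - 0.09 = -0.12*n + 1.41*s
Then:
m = 0.62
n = 11.89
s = 0.09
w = -2.50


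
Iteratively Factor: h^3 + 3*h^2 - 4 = (h + 2)*(h^2 + h - 2) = (h + 2)^2*(h - 1)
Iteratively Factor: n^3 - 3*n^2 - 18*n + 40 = (n + 4)*(n^2 - 7*n + 10) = (n - 5)*(n + 4)*(n - 2)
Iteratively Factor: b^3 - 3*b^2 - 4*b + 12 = (b - 2)*(b^2 - b - 6) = (b - 3)*(b - 2)*(b + 2)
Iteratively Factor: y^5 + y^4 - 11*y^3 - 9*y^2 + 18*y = (y + 2)*(y^4 - y^3 - 9*y^2 + 9*y) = (y - 3)*(y + 2)*(y^3 + 2*y^2 - 3*y) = (y - 3)*(y - 1)*(y + 2)*(y^2 + 3*y) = y*(y - 3)*(y - 1)*(y + 2)*(y + 3)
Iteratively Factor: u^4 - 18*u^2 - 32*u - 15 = (u + 3)*(u^3 - 3*u^2 - 9*u - 5) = (u + 1)*(u + 3)*(u^2 - 4*u - 5) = (u - 5)*(u + 1)*(u + 3)*(u + 1)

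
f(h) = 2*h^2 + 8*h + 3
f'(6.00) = 32.00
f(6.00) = 123.00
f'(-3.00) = -4.00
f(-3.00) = -3.00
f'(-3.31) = -5.24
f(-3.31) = -1.57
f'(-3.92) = -7.68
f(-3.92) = 2.37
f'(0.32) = 9.28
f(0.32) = 5.76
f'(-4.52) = -10.08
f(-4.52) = 7.70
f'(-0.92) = 4.32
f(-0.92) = -2.67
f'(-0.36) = 6.56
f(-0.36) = 0.38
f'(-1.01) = 3.96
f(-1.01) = -3.04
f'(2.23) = 16.92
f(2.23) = 30.79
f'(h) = 4*h + 8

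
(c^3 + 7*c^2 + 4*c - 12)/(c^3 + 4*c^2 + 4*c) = (c^2 + 5*c - 6)/(c*(c + 2))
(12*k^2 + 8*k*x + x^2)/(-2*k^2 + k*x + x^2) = (6*k + x)/(-k + x)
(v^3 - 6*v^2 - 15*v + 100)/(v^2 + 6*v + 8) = (v^2 - 10*v + 25)/(v + 2)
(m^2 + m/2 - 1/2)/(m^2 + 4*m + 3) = (m - 1/2)/(m + 3)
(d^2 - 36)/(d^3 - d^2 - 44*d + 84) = (d + 6)/(d^2 + 5*d - 14)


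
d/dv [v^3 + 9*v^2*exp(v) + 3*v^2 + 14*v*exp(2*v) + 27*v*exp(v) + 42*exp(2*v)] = 9*v^2*exp(v) + 3*v^2 + 28*v*exp(2*v) + 45*v*exp(v) + 6*v + 98*exp(2*v) + 27*exp(v)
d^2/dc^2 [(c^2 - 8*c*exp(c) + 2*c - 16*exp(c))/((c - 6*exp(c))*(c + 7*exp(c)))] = (-9*c^5*exp(c) + 177*c^4*exp(2*c) - 2142*c^3*exp(3*c) + 54*c^3*exp(c) + 4*c^3 + 6720*c^2*exp(4*c) - 756*c^2*exp(2*c) - 96*c^2*exp(c) - 14112*c*exp(5*c) + 6048*c*exp(3*c) + 408*c*exp(2*c) - 8568*exp(4*c) - 1208*exp(3*c))/(c^6 + 3*c^5*exp(c) - 123*c^4*exp(2*c) - 251*c^3*exp(3*c) + 5166*c^2*exp(4*c) + 5292*c*exp(5*c) - 74088*exp(6*c))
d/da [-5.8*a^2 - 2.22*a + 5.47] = -11.6*a - 2.22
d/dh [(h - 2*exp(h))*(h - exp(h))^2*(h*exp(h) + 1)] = (h - exp(h))*(2*(1 - exp(h))*(h - 2*exp(h))*(h*exp(h) + 1) + (h + 1)*(h - 2*exp(h))*(h - exp(h))*exp(h) - (h - exp(h))*(h*exp(h) + 1)*(2*exp(h) - 1))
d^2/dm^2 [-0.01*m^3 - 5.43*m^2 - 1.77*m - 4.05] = -0.06*m - 10.86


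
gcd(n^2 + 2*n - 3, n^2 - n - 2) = 1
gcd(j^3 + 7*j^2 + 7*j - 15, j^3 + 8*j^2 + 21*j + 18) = j + 3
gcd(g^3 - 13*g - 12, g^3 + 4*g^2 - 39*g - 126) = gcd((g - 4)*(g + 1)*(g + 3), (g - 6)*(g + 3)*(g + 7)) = g + 3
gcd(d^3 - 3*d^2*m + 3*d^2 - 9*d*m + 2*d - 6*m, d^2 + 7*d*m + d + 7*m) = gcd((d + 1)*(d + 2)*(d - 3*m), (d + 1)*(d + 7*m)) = d + 1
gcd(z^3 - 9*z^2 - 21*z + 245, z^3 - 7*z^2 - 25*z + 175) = z^2 - 2*z - 35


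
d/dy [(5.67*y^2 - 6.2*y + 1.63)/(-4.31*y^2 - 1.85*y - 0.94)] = (-37.2115*y^2 + 3.391*y + 8.8435)/(18.5761*y^4 + 15.947*y^3 + 11.5253*y^2 + 3.478*y + 0.8836)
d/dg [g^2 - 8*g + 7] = 2*g - 8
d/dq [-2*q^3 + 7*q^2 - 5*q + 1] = -6*q^2 + 14*q - 5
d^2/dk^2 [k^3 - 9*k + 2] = 6*k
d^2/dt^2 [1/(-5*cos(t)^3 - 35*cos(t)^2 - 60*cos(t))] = -((51*cos(t) + 56*cos(2*t) + 9*cos(3*t))*(cos(t)^2 + 7*cos(t) + 12)*cos(t)/4 + 2*(3*cos(t)^2 + 14*cos(t) + 12)^2*sin(t)^2)/(5*(cos(t)^2 + 7*cos(t) + 12)^3*cos(t)^3)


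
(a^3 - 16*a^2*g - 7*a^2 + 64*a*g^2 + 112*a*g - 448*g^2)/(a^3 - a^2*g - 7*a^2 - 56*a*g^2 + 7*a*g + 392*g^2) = (a - 8*g)/(a + 7*g)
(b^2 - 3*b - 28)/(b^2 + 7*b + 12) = (b - 7)/(b + 3)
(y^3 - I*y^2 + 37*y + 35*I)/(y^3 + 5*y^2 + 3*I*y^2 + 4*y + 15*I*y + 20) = (y^3 - I*y^2 + 37*y + 35*I)/(y^3 + y^2*(5 + 3*I) + y*(4 + 15*I) + 20)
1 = 1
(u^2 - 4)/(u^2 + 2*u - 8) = (u + 2)/(u + 4)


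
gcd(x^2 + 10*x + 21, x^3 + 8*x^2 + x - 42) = x^2 + 10*x + 21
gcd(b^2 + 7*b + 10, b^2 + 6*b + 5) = b + 5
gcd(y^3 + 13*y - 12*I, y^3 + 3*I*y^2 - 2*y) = 1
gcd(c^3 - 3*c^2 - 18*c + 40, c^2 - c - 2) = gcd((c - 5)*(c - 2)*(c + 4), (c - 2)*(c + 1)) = c - 2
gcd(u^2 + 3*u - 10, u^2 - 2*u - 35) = u + 5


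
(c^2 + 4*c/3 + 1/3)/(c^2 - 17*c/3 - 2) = (c + 1)/(c - 6)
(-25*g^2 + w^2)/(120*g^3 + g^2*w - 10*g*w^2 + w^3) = (5*g + w)/(-24*g^2 - 5*g*w + w^2)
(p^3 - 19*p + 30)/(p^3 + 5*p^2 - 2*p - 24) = (p^2 + 2*p - 15)/(p^2 + 7*p + 12)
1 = 1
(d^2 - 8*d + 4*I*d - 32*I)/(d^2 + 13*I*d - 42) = (d^2 + 4*d*(-2 + I) - 32*I)/(d^2 + 13*I*d - 42)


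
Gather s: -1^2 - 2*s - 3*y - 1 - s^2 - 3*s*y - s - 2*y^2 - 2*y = -s^2 + s*(-3*y - 3) - 2*y^2 - 5*y - 2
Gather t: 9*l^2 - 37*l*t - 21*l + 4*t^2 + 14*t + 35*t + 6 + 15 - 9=9*l^2 - 21*l + 4*t^2 + t*(49 - 37*l) + 12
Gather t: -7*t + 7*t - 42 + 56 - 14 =0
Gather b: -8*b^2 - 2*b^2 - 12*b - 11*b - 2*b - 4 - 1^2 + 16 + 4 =-10*b^2 - 25*b + 15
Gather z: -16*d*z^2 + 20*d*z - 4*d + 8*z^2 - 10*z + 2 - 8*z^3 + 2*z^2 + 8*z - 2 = -4*d - 8*z^3 + z^2*(10 - 16*d) + z*(20*d - 2)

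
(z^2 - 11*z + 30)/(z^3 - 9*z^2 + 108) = (z - 5)/(z^2 - 3*z - 18)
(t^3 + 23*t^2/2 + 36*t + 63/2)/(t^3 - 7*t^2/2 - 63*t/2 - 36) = (t + 7)/(t - 8)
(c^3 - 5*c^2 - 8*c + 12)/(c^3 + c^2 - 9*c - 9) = (c^3 - 5*c^2 - 8*c + 12)/(c^3 + c^2 - 9*c - 9)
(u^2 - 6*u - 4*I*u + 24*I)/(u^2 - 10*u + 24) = (u - 4*I)/(u - 4)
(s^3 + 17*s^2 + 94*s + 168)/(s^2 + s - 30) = (s^2 + 11*s + 28)/(s - 5)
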